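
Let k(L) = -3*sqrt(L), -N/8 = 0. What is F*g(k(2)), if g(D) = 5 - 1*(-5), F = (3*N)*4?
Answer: 0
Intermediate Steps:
N = 0 (N = -8*0 = 0)
F = 0 (F = (3*0)*4 = 0*4 = 0)
g(D) = 10 (g(D) = 5 + 5 = 10)
F*g(k(2)) = 0*10 = 0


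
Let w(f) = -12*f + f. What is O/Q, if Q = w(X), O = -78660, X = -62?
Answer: -39330/341 ≈ -115.34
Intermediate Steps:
w(f) = -11*f
Q = 682 (Q = -11*(-62) = 682)
O/Q = -78660/682 = -78660*1/682 = -39330/341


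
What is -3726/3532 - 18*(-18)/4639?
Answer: -8070273/8192474 ≈ -0.98508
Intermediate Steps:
-3726/3532 - 18*(-18)/4639 = -3726*1/3532 + 324*(1/4639) = -1863/1766 + 324/4639 = -8070273/8192474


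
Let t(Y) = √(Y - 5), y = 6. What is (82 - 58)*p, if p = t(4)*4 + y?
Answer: 144 + 96*I ≈ 144.0 + 96.0*I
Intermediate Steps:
t(Y) = √(-5 + Y)
p = 6 + 4*I (p = √(-5 + 4)*4 + 6 = √(-1)*4 + 6 = I*4 + 6 = 4*I + 6 = 6 + 4*I ≈ 6.0 + 4.0*I)
(82 - 58)*p = (82 - 58)*(6 + 4*I) = 24*(6 + 4*I) = 144 + 96*I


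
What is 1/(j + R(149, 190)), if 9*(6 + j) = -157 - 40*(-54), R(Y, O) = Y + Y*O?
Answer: 9/258080 ≈ 3.4873e-5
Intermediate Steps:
R(Y, O) = Y + O*Y
j = 1949/9 (j = -6 + (-157 - 40*(-54))/9 = -6 + (-157 + 2160)/9 = -6 + (1/9)*2003 = -6 + 2003/9 = 1949/9 ≈ 216.56)
1/(j + R(149, 190)) = 1/(1949/9 + 149*(1 + 190)) = 1/(1949/9 + 149*191) = 1/(1949/9 + 28459) = 1/(258080/9) = 9/258080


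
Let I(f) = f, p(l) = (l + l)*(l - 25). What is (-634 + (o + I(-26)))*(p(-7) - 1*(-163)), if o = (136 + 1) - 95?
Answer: -377598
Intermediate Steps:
o = 42 (o = 137 - 95 = 42)
p(l) = 2*l*(-25 + l) (p(l) = (2*l)*(-25 + l) = 2*l*(-25 + l))
(-634 + (o + I(-26)))*(p(-7) - 1*(-163)) = (-634 + (42 - 26))*(2*(-7)*(-25 - 7) - 1*(-163)) = (-634 + 16)*(2*(-7)*(-32) + 163) = -618*(448 + 163) = -618*611 = -377598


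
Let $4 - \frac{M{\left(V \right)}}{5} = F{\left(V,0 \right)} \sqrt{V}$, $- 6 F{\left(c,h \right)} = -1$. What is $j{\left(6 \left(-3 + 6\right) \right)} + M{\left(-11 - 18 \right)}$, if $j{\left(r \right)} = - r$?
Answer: $2 - \frac{5 i \sqrt{29}}{6} \approx 2.0 - 4.4876 i$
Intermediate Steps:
$F{\left(c,h \right)} = \frac{1}{6}$ ($F{\left(c,h \right)} = \left(- \frac{1}{6}\right) \left(-1\right) = \frac{1}{6}$)
$M{\left(V \right)} = 20 - \frac{5 \sqrt{V}}{6}$ ($M{\left(V \right)} = 20 - 5 \frac{\sqrt{V}}{6} = 20 - \frac{5 \sqrt{V}}{6}$)
$j{\left(6 \left(-3 + 6\right) \right)} + M{\left(-11 - 18 \right)} = - 6 \left(-3 + 6\right) + \left(20 - \frac{5 \sqrt{-11 - 18}}{6}\right) = - 6 \cdot 3 + \left(20 - \frac{5 \sqrt{-29}}{6}\right) = \left(-1\right) 18 + \left(20 - \frac{5 i \sqrt{29}}{6}\right) = -18 + \left(20 - \frac{5 i \sqrt{29}}{6}\right) = 2 - \frac{5 i \sqrt{29}}{6}$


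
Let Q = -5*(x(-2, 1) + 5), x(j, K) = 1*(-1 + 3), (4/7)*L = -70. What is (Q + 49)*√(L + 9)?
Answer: 7*I*√454 ≈ 149.15*I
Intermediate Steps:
L = -245/2 (L = (7/4)*(-70) = -245/2 ≈ -122.50)
x(j, K) = 2 (x(j, K) = 1*2 = 2)
Q = -35 (Q = -5*(2 + 5) = -5*7 = -35)
(Q + 49)*√(L + 9) = (-35 + 49)*√(-245/2 + 9) = 14*√(-227/2) = 14*(I*√454/2) = 7*I*√454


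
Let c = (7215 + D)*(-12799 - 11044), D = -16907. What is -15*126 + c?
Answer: 231084466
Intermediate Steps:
c = 231086356 (c = (7215 - 16907)*(-12799 - 11044) = -9692*(-23843) = 231086356)
-15*126 + c = -15*126 + 231086356 = -1890 + 231086356 = 231084466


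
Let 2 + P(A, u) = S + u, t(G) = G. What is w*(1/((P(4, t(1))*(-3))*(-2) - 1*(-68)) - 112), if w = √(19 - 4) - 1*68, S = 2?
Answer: 281758/37 - 8287*√15/74 ≈ 7181.4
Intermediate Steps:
P(A, u) = u (P(A, u) = -2 + (2 + u) = u)
w = -68 + √15 (w = √15 - 68 = -68 + √15 ≈ -64.127)
w*(1/((P(4, t(1))*(-3))*(-2) - 1*(-68)) - 112) = (-68 + √15)*(1/((1*(-3))*(-2) - 1*(-68)) - 112) = (-68 + √15)*(1/(-3*(-2) + 68) - 112) = (-68 + √15)*(1/(6 + 68) - 112) = (-68 + √15)*(1/74 - 112) = (-68 + √15)*(-8287/74) = 281758/37 - 8287*√15/74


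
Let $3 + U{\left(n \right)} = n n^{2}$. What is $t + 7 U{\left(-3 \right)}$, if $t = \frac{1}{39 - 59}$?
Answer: $- \frac{4201}{20} \approx -210.05$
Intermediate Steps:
$t = - \frac{1}{20}$ ($t = \frac{1}{39 - 59} = \frac{1}{-20} = - \frac{1}{20} \approx -0.05$)
$U{\left(n \right)} = -3 + n^{3}$ ($U{\left(n \right)} = -3 + n n^{2} = -3 + n^{3}$)
$t + 7 U{\left(-3 \right)} = - \frac{1}{20} + 7 \left(-3 + \left(-3\right)^{3}\right) = - \frac{1}{20} + 7 \left(-3 - 27\right) = - \frac{1}{20} + 7 \left(-30\right) = - \frac{1}{20} - 210 = - \frac{4201}{20}$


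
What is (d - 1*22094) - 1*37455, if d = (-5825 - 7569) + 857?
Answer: -72086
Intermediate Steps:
d = -12537 (d = -13394 + 857 = -12537)
(d - 1*22094) - 1*37455 = (-12537 - 1*22094) - 1*37455 = (-12537 - 22094) - 37455 = -34631 - 37455 = -72086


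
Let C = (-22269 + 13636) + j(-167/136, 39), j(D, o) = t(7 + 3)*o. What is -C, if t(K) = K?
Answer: 8243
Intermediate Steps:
j(D, o) = 10*o (j(D, o) = (7 + 3)*o = 10*o)
C = -8243 (C = (-22269 + 13636) + 10*39 = -8633 + 390 = -8243)
-C = -1*(-8243) = 8243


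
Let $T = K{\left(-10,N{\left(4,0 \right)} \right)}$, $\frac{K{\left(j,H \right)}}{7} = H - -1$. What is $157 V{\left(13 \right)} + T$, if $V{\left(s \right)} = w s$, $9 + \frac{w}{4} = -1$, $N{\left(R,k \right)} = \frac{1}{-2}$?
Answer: $- \frac{163273}{2} \approx -81637.0$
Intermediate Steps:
$N{\left(R,k \right)} = - \frac{1}{2}$
$w = -40$ ($w = -36 + 4 \left(-1\right) = -36 - 4 = -40$)
$V{\left(s \right)} = - 40 s$
$K{\left(j,H \right)} = 7 + 7 H$ ($K{\left(j,H \right)} = 7 \left(H - -1\right) = 7 \left(H + 1\right) = 7 \left(1 + H\right) = 7 + 7 H$)
$T = \frac{7}{2}$ ($T = 7 + 7 \left(- \frac{1}{2}\right) = 7 - \frac{7}{2} = \frac{7}{2} \approx 3.5$)
$157 V{\left(13 \right)} + T = 157 \left(\left(-40\right) 13\right) + \frac{7}{2} = 157 \left(-520\right) + \frac{7}{2} = -81640 + \frac{7}{2} = - \frac{163273}{2}$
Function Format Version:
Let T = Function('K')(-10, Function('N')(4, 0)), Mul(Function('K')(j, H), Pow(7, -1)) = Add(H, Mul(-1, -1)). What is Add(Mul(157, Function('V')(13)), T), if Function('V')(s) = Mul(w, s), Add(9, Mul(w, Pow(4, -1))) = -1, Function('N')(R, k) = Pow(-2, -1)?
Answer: Rational(-163273, 2) ≈ -81637.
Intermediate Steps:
Function('N')(R, k) = Rational(-1, 2)
w = -40 (w = Add(-36, Mul(4, -1)) = Add(-36, -4) = -40)
Function('V')(s) = Mul(-40, s)
Function('K')(j, H) = Add(7, Mul(7, H)) (Function('K')(j, H) = Mul(7, Add(H, Mul(-1, -1))) = Mul(7, Add(H, 1)) = Mul(7, Add(1, H)) = Add(7, Mul(7, H)))
T = Rational(7, 2) (T = Add(7, Mul(7, Rational(-1, 2))) = Add(7, Rational(-7, 2)) = Rational(7, 2) ≈ 3.5000)
Add(Mul(157, Function('V')(13)), T) = Add(Mul(157, Mul(-40, 13)), Rational(7, 2)) = Add(Mul(157, -520), Rational(7, 2)) = Add(-81640, Rational(7, 2)) = Rational(-163273, 2)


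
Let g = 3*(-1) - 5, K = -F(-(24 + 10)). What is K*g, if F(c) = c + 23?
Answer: -88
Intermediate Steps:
F(c) = 23 + c
K = 11 (K = -(23 - (24 + 10)) = -(23 - 1*34) = -(23 - 34) = -1*(-11) = 11)
g = -8 (g = -3 - 5 = -8)
K*g = 11*(-8) = -88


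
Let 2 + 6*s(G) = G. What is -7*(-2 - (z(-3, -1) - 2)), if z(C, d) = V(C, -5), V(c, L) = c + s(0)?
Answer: -70/3 ≈ -23.333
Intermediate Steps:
s(G) = -⅓ + G/6
V(c, L) = -⅓ + c (V(c, L) = c + (-⅓ + (⅙)*0) = c + (-⅓ + 0) = c - ⅓ = -⅓ + c)
z(C, d) = -⅓ + C
-7*(-2 - (z(-3, -1) - 2)) = -7*(-2 - ((-⅓ - 3) - 2)) = -7*(-2 - (-10/3 - 2)) = -7*(-2 - 1*(-16/3)) = -7*(-2 + 16/3) = -7*10/3 = -70/3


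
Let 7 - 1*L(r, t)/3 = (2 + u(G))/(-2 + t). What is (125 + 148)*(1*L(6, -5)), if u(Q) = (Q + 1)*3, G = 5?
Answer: 8073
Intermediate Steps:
u(Q) = 3 + 3*Q (u(Q) = (1 + Q)*3 = 3 + 3*Q)
L(r, t) = 21 - 60/(-2 + t) (L(r, t) = 21 - 3*(2 + (3 + 3*5))/(-2 + t) = 21 - 3*(2 + (3 + 15))/(-2 + t) = 21 - 3*(2 + 18)/(-2 + t) = 21 - 60/(-2 + t))
(125 + 148)*(1*L(6, -5)) = (125 + 148)*(1*(3*(-34 + 7*(-5))/(-2 - 5))) = 273*(1*(3*(-34 - 35)/(-7))) = 273*(1*(3*(-⅐)*(-69))) = 273*(1*(207/7)) = 273*(207/7) = 8073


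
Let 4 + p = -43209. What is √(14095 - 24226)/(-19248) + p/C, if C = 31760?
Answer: -43213/31760 - I*√10131/19248 ≈ -1.3606 - 0.0052293*I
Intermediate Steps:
p = -43213 (p = -4 - 43209 = -43213)
√(14095 - 24226)/(-19248) + p/C = √(14095 - 24226)/(-19248) - 43213/31760 = √(-10131)*(-1/19248) - 43213*1/31760 = (I*√10131)*(-1/19248) - 43213/31760 = -I*√10131/19248 - 43213/31760 = -43213/31760 - I*√10131/19248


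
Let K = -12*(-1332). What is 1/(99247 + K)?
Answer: 1/115231 ≈ 8.6782e-6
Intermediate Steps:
K = 15984
1/(99247 + K) = 1/(99247 + 15984) = 1/115231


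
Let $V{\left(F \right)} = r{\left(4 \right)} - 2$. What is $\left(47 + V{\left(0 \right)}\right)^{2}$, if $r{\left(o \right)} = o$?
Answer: $2401$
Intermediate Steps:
$V{\left(F \right)} = 2$ ($V{\left(F \right)} = 4 - 2 = 2$)
$\left(47 + V{\left(0 \right)}\right)^{2} = \left(47 + 2\right)^{2} = 49^{2} = 2401$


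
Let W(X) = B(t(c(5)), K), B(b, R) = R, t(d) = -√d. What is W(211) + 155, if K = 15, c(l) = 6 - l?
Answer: 170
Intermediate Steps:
W(X) = 15
W(211) + 155 = 15 + 155 = 170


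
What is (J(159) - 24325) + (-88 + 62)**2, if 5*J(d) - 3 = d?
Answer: -118083/5 ≈ -23617.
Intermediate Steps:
J(d) = 3/5 + d/5
(J(159) - 24325) + (-88 + 62)**2 = ((3/5 + (1/5)*159) - 24325) + (-88 + 62)**2 = ((3/5 + 159/5) - 24325) + (-26)**2 = (162/5 - 24325) + 676 = -121463/5 + 676 = -118083/5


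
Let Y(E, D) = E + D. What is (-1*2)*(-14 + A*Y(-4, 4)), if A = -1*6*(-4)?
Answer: 28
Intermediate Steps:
Y(E, D) = D + E
A = 24 (A = -6*(-4) = 24)
(-1*2)*(-14 + A*Y(-4, 4)) = (-1*2)*(-14 + 24*(4 - 4)) = -2*(-14 + 24*0) = -2*(-14 + 0) = -2*(-14) = 28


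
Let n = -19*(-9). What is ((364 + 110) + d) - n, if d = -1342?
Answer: -1039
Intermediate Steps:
n = 171
((364 + 110) + d) - n = ((364 + 110) - 1342) - 1*171 = (474 - 1342) - 171 = -868 - 171 = -1039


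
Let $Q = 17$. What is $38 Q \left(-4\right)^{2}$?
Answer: $10336$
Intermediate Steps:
$38 Q \left(-4\right)^{2} = 38 \cdot 17 \left(-4\right)^{2} = 646 \cdot 16 = 10336$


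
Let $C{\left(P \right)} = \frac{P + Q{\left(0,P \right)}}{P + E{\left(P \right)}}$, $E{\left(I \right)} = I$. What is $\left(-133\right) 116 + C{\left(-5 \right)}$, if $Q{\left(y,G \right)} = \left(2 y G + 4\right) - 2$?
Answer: $- \frac{154277}{10} \approx -15428.0$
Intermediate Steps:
$Q{\left(y,G \right)} = 2 + 2 G y$ ($Q{\left(y,G \right)} = \left(2 G y + 4\right) - 2 = \left(4 + 2 G y\right) - 2 = 2 + 2 G y$)
$C{\left(P \right)} = \frac{2 + P}{2 P}$ ($C{\left(P \right)} = \frac{P + \left(2 + 2 P 0\right)}{P + P} = \frac{P + \left(2 + 0\right)}{2 P} = \left(P + 2\right) \frac{1}{2 P} = \left(2 + P\right) \frac{1}{2 P} = \frac{2 + P}{2 P}$)
$\left(-133\right) 116 + C{\left(-5 \right)} = \left(-133\right) 116 + \frac{2 - 5}{2 \left(-5\right)} = -15428 + \frac{1}{2} \left(- \frac{1}{5}\right) \left(-3\right) = -15428 + \frac{3}{10} = - \frac{154277}{10}$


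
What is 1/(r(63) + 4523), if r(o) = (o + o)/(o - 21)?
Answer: 1/4526 ≈ 0.00022095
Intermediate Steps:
r(o) = 2*o/(-21 + o) (r(o) = (2*o)/(-21 + o) = 2*o/(-21 + o))
1/(r(63) + 4523) = 1/(2*63/(-21 + 63) + 4523) = 1/(2*63/42 + 4523) = 1/(2*63*(1/42) + 4523) = 1/(3 + 4523) = 1/4526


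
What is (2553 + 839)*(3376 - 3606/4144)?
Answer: 2965146056/259 ≈ 1.1448e+7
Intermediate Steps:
(2553 + 839)*(3376 - 3606/4144) = 3392*(3376 - 3606*1/4144) = 3392*(3376 - 1803/2072) = 3392*(6993269/2072) = 2965146056/259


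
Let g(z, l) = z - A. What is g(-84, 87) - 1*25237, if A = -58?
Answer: -25263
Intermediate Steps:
g(z, l) = 58 + z (g(z, l) = z - 1*(-58) = z + 58 = 58 + z)
g(-84, 87) - 1*25237 = (58 - 84) - 1*25237 = -26 - 25237 = -25263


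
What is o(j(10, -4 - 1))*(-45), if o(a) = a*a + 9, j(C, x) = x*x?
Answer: -28530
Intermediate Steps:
j(C, x) = x**2
o(a) = 9 + a**2 (o(a) = a**2 + 9 = 9 + a**2)
o(j(10, -4 - 1))*(-45) = (9 + ((-4 - 1)**2)**2)*(-45) = (9 + ((-5)**2)**2)*(-45) = (9 + 25**2)*(-45) = (9 + 625)*(-45) = 634*(-45) = -28530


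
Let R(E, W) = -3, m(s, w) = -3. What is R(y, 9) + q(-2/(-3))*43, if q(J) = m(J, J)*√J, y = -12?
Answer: -3 - 43*√6 ≈ -108.33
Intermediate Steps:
q(J) = -3*√J
R(y, 9) + q(-2/(-3))*43 = -3 - 3*√2*√(-1/(-3))*43 = -3 - 3*√6/3*43 = -3 - √6*43 = -3 - 43*√6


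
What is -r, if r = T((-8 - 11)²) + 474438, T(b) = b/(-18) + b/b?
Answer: -8539541/18 ≈ -4.7442e+5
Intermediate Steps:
T(b) = 1 - b/18 (T(b) = b*(-1/18) + 1 = -b/18 + 1 = 1 - b/18)
r = 8539541/18 (r = (1 - (-8 - 11)²/18) + 474438 = (1 - 1/18*(-19)²) + 474438 = (1 - 1/18*361) + 474438 = (1 - 361/18) + 474438 = -343/18 + 474438 = 8539541/18 ≈ 4.7442e+5)
-r = -1*8539541/18 = -8539541/18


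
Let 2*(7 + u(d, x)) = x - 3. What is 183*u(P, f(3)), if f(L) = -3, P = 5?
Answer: -1830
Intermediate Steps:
u(d, x) = -17/2 + x/2 (u(d, x) = -7 + (x - 3)/2 = -7 + (-3 + x)/2 = -7 + (-3/2 + x/2) = -17/2 + x/2)
183*u(P, f(3)) = 183*(-17/2 + (1/2)*(-3)) = 183*(-17/2 - 3/2) = 183*(-10) = -1830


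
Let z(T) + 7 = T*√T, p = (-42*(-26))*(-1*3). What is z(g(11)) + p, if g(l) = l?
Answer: -3283 + 11*√11 ≈ -3246.5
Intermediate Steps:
p = -3276 (p = 1092*(-3) = -3276)
z(T) = -7 + T^(3/2) (z(T) = -7 + T*√T = -7 + T^(3/2))
z(g(11)) + p = (-7 + 11^(3/2)) - 3276 = (-7 + 11*√11) - 3276 = -3283 + 11*√11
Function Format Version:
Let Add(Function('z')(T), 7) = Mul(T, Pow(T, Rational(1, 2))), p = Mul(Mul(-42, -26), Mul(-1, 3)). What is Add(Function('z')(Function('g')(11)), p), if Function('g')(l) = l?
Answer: Add(-3283, Mul(11, Pow(11, Rational(1, 2)))) ≈ -3246.5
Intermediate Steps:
p = -3276 (p = Mul(1092, -3) = -3276)
Function('z')(T) = Add(-7, Pow(T, Rational(3, 2))) (Function('z')(T) = Add(-7, Mul(T, Pow(T, Rational(1, 2)))) = Add(-7, Pow(T, Rational(3, 2))))
Add(Function('z')(Function('g')(11)), p) = Add(Add(-7, Pow(11, Rational(3, 2))), -3276) = Add(Add(-7, Mul(11, Pow(11, Rational(1, 2)))), -3276) = Add(-3283, Mul(11, Pow(11, Rational(1, 2))))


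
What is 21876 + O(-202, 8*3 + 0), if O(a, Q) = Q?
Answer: 21900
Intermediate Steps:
21876 + O(-202, 8*3 + 0) = 21876 + (8*3 + 0) = 21876 + (24 + 0) = 21876 + 24 = 21900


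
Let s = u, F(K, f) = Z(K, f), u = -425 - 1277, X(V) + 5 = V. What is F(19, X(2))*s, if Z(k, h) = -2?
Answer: 3404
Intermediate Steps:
X(V) = -5 + V
u = -1702
F(K, f) = -2
s = -1702
F(19, X(2))*s = -2*(-1702) = 3404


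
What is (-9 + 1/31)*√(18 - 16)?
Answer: -278*√2/31 ≈ -12.682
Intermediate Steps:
(-9 + 1/31)*√(18 - 16) = (-9 + 1/31)*√2 = -278*√2/31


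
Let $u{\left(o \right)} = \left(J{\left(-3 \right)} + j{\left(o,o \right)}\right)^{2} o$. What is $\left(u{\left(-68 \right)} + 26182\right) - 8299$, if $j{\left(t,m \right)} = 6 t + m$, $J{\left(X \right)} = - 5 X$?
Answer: $-14433545$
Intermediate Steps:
$j{\left(t,m \right)} = m + 6 t$
$u{\left(o \right)} = o \left(15 + 7 o\right)^{2}$ ($u{\left(o \right)} = \left(\left(-5\right) \left(-3\right) + \left(o + 6 o\right)\right)^{2} o = \left(15 + 7 o\right)^{2} o = o \left(15 + 7 o\right)^{2}$)
$\left(u{\left(-68 \right)} + 26182\right) - 8299 = \left(- 68 \left(15 + 7 \left(-68\right)\right)^{2} + 26182\right) - 8299 = \left(- 68 \left(15 - 476\right)^{2} + 26182\right) - 8299 = \left(- 68 \left(-461\right)^{2} + 26182\right) - 8299 = \left(\left(-68\right) 212521 + 26182\right) - 8299 = \left(-14451428 + 26182\right) - 8299 = -14425246 - 8299 = -14433545$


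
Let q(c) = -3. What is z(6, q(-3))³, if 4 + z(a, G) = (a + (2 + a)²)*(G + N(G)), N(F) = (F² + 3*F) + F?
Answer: -76225024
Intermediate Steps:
N(F) = F² + 4*F
z(a, G) = -4 + (G + G*(4 + G))*(a + (2 + a)²) (z(a, G) = -4 + (a + (2 + a)²)*(G + G*(4 + G)) = -4 + (G + G*(4 + G))*(a + (2 + a)²))
z(6, q(-3))³ = (-4 - 3*6 - 3*(2 + 6)² - 3*6*(4 - 3) - 3*(2 + 6)²*(4 - 3))³ = (-4 - 18 - 3*8² - 3*6*1 - 3*8²*1)³ = (-4 - 18 - 3*64 - 18 - 3*64*1)³ = (-4 - 18 - 192 - 18 - 192)³ = (-424)³ = -76225024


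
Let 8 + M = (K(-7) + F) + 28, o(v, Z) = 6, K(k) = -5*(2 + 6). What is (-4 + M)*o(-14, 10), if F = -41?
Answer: -390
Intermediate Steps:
K(k) = -40 (K(k) = -5*8 = -40)
M = -61 (M = -8 + ((-40 - 41) + 28) = -8 + (-81 + 28) = -8 - 53 = -61)
(-4 + M)*o(-14, 10) = (-4 - 61)*6 = -65*6 = -390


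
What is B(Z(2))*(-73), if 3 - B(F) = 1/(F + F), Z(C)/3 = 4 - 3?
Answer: -1241/6 ≈ -206.83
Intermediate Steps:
Z(C) = 3 (Z(C) = 3*(4 - 3) = 3*1 = 3)
B(F) = 3 - 1/(2*F) (B(F) = 3 - 1/(F + F) = 3 - 1/(2*F))
B(Z(2))*(-73) = (3 - ½/3)*(-73) = (3 - ½*⅓)*(-73) = (3 - ⅙)*(-73) = (17/6)*(-73) = -1241/6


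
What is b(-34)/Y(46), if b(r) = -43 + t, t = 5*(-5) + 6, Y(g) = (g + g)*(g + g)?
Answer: -31/4232 ≈ -0.0073251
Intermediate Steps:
Y(g) = 4*g² (Y(g) = (2*g)*(2*g) = 4*g²)
t = -19 (t = -25 + 6 = -19)
b(r) = -62 (b(r) = -43 - 19 = -62)
b(-34)/Y(46) = -62/(4*46²) = -62/(4*2116) = -62/8464 = -62*1/8464 = -31/4232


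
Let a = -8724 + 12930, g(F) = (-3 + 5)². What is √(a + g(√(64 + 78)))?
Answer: √4210 ≈ 64.885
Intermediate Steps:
g(F) = 4 (g(F) = 2² = 4)
a = 4206
√(a + g(√(64 + 78))) = √(4206 + 4) = √4210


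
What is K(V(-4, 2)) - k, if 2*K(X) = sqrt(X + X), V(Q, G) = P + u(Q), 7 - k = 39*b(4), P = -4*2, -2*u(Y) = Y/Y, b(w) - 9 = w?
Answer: 500 + I*sqrt(17)/2 ≈ 500.0 + 2.0616*I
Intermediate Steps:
b(w) = 9 + w
u(Y) = -1/2 (u(Y) = -Y/(2*Y) = -1/2*1 = -1/2)
P = -8
k = -500 (k = 7 - 39*(9 + 4) = 7 - 39*13 = 7 - 1*507 = 7 - 507 = -500)
V(Q, G) = -17/2 (V(Q, G) = -8 - 1/2 = -17/2)
K(X) = sqrt(2)*sqrt(X)/2 (K(X) = sqrt(X + X)/2 = sqrt(2*X)/2 = (sqrt(2)*sqrt(X))/2 = sqrt(2)*sqrt(X)/2)
K(V(-4, 2)) - k = sqrt(2)*sqrt(-17/2)/2 - 1*(-500) = sqrt(2)*(I*sqrt(34)/2)/2 + 500 = I*sqrt(17)/2 + 500 = 500 + I*sqrt(17)/2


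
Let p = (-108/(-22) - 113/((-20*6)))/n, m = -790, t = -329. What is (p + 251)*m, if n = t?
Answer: -8610728003/43428 ≈ -1.9828e+5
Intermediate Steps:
n = -329
p = -7723/434280 (p = (-108/(-22) - 113/((-20*6)))/(-329) = (-108*(-1/22) - 113/(-120))*(-1/329) = (54/11 - 113*(-1/120))*(-1/329) = (54/11 + 113/120)*(-1/329) = (7723/1320)*(-1/329) = -7723/434280 ≈ -0.017783)
(p + 251)*m = (-7723/434280 + 251)*(-790) = (108996557/434280)*(-790) = -8610728003/43428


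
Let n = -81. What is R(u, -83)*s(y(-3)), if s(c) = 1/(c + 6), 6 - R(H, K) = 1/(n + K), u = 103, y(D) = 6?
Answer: 985/1968 ≈ 0.50051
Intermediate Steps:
R(H, K) = 6 - 1/(-81 + K)
s(c) = 1/(6 + c)
R(u, -83)*s(y(-3)) = ((-487 + 6*(-83))/(-81 - 83))/(6 + 6) = ((-487 - 498)/(-164))/12 = -1/164*(-985)*(1/12) = (985/164)*(1/12) = 985/1968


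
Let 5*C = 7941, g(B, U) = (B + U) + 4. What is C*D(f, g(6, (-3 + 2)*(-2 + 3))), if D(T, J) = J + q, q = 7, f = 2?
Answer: 127056/5 ≈ 25411.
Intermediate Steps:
g(B, U) = 4 + B + U
C = 7941/5 (C = (⅕)*7941 = 7941/5 ≈ 1588.2)
D(T, J) = 7 + J (D(T, J) = J + 7 = 7 + J)
C*D(f, g(6, (-3 + 2)*(-2 + 3))) = 7941*(7 + (4 + 6 + (-3 + 2)*(-2 + 3)))/5 = 7941*(7 + (4 + 6 - 1*1))/5 = 7941*(7 + (4 + 6 - 1))/5 = 7941*(7 + 9)/5 = (7941/5)*16 = 127056/5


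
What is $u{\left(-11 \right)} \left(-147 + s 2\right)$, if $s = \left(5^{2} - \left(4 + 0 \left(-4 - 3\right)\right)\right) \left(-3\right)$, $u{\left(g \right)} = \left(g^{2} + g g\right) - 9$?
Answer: $-63609$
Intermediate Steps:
$u{\left(g \right)} = -9 + 2 g^{2}$ ($u{\left(g \right)} = \left(g^{2} + g^{2}\right) - 9 = 2 g^{2} - 9 = -9 + 2 g^{2}$)
$s = -63$ ($s = \left(25 + \left(0 \left(-7\right) - 4\right)\right) \left(-3\right) = \left(25 + \left(0 - 4\right)\right) \left(-3\right) = \left(25 - 4\right) \left(-3\right) = 21 \left(-3\right) = -63$)
$u{\left(-11 \right)} \left(-147 + s 2\right) = \left(-9 + 2 \left(-11\right)^{2}\right) \left(-147 - 126\right) = \left(-9 + 2 \cdot 121\right) \left(-147 - 126\right) = \left(-9 + 242\right) \left(-273\right) = 233 \left(-273\right) = -63609$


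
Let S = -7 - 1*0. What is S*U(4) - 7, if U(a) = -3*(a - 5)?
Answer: -28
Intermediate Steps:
U(a) = 15 - 3*a (U(a) = -3*(-5 + a) = 15 - 3*a)
S = -7 (S = -7 + 0 = -7)
S*U(4) - 7 = -7*(15 - 3*4) - 7 = -7*(15 - 12) - 7 = -7*3 - 7 = -21 - 7 = -28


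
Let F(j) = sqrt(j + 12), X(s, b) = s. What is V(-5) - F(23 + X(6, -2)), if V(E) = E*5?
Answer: -25 - sqrt(41) ≈ -31.403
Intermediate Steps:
V(E) = 5*E
F(j) = sqrt(12 + j)
V(-5) - F(23 + X(6, -2)) = 5*(-5) - sqrt(12 + (23 + 6)) = -25 - sqrt(12 + 29) = -25 - sqrt(41)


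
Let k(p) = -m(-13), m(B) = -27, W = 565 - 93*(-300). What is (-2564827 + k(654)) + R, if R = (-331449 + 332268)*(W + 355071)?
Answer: 311551184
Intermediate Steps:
W = 28465 (W = 565 + 27900 = 28465)
R = 314115984 (R = (-331449 + 332268)*(28465 + 355071) = 819*383536 = 314115984)
k(p) = 27 (k(p) = -1*(-27) = 27)
(-2564827 + k(654)) + R = (-2564827 + 27) + 314115984 = -2564800 + 314115984 = 311551184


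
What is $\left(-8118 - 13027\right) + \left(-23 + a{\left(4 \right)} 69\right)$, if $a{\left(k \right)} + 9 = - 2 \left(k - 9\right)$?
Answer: $-21099$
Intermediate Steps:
$a{\left(k \right)} = 9 - 2 k$ ($a{\left(k \right)} = -9 - 2 \left(k - 9\right) = -9 - 2 \left(-9 + k\right) = -9 - \left(-18 + 2 k\right) = 9 - 2 k$)
$\left(-8118 - 13027\right) + \left(-23 + a{\left(4 \right)} 69\right) = \left(-8118 - 13027\right) - \left(23 - \left(9 - 8\right) 69\right) = -21145 - \left(23 - \left(9 - 8\right) 69\right) = -21145 + \left(-23 + 1 \cdot 69\right) = -21145 + \left(-23 + 69\right) = -21145 + 46 = -21099$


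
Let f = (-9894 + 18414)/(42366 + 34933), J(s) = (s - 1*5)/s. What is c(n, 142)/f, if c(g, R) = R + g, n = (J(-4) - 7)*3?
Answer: 39499789/34080 ≈ 1159.0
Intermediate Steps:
J(s) = (-5 + s)/s (J(s) = (s - 5)/s = (-5 + s)/s)
n = -57/4 (n = ((-5 - 4)/(-4) - 7)*3 = (-¼*(-9) - 7)*3 = (9/4 - 7)*3 = -19/4*3 = -57/4 ≈ -14.250)
f = 8520/77299 ≈ 0.11022
c(n, 142)/f = (142 - 57/4)/(8520/77299) = (511/4)*(77299/8520) = 39499789/34080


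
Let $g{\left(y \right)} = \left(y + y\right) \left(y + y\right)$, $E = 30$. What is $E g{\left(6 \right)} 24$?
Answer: $103680$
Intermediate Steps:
$g{\left(y \right)} = 4 y^{2}$ ($g{\left(y \right)} = 2 y 2 y = 4 y^{2}$)
$E g{\left(6 \right)} 24 = 30 \cdot 4 \cdot 6^{2} \cdot 24 = 30 \cdot 4 \cdot 36 \cdot 24 = 30 \cdot 144 \cdot 24 = 4320 \cdot 24 = 103680$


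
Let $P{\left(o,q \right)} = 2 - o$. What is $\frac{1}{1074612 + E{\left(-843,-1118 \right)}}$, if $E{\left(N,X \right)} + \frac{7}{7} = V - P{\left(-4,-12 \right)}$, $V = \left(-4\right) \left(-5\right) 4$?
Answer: $\frac{1}{1074685} \approx 9.305 \cdot 10^{-7}$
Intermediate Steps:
$V = 80$ ($V = 20 \cdot 4 = 80$)
$E{\left(N,X \right)} = 73$ ($E{\left(N,X \right)} = -1 + \left(80 - \left(2 - -4\right)\right) = -1 + \left(80 - \left(2 + 4\right)\right) = -1 + \left(80 - 6\right) = -1 + 74 = 73$)
$\frac{1}{1074612 + E{\left(-843,-1118 \right)}} = \frac{1}{1074612 + 73} = \frac{1}{1074685}$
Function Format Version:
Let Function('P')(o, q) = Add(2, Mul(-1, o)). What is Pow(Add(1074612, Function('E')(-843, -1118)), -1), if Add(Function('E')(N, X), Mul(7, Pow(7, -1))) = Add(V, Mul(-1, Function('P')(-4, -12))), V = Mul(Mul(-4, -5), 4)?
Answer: Rational(1, 1074685) ≈ 9.3050e-7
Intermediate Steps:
V = 80 (V = Mul(20, 4) = 80)
Function('E')(N, X) = 73 (Function('E')(N, X) = Add(-1, Add(80, Mul(-1, Add(2, Mul(-1, -4))))) = Add(-1, Add(80, Mul(-1, Add(2, 4)))) = Add(-1, Add(80, Mul(-1, 6))) = Add(-1, Add(80, -6)) = Add(-1, 74) = 73)
Pow(Add(1074612, Function('E')(-843, -1118)), -1) = Pow(Add(1074612, 73), -1) = Pow(1074685, -1) = Rational(1, 1074685)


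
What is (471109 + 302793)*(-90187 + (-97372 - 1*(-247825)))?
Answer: 46639977932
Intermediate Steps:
(471109 + 302793)*(-90187 + (-97372 - 1*(-247825))) = 773902*(-90187 + (-97372 + 247825)) = 773902*(-90187 + 150453) = 773902*60266 = 46639977932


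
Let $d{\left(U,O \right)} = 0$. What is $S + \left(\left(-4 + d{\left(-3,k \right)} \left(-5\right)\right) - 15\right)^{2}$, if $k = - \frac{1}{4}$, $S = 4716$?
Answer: $5077$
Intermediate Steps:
$k = - \frac{1}{4}$ ($k = \left(-1\right) \frac{1}{4} = - \frac{1}{4} \approx -0.25$)
$S + \left(\left(-4 + d{\left(-3,k \right)} \left(-5\right)\right) - 15\right)^{2} = 4716 + \left(\left(-4 + 0 \left(-5\right)\right) - 15\right)^{2} = 4716 + \left(\left(-4 + 0\right) - 15\right)^{2} = 4716 + \left(-4 - 15\right)^{2} = 4716 + \left(-19\right)^{2} = 4716 + 361 = 5077$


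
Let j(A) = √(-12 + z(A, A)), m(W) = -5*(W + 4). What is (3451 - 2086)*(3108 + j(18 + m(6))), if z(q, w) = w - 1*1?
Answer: 4242420 + 4095*I*√5 ≈ 4.2424e+6 + 9156.7*I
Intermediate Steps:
z(q, w) = -1 + w (z(q, w) = w - 1 = -1 + w)
m(W) = -20 - 5*W (m(W) = -5*(4 + W) = -20 - 5*W)
j(A) = √(-13 + A) (j(A) = √(-12 + (-1 + A)) = √(-13 + A))
(3451 - 2086)*(3108 + j(18 + m(6))) = (3451 - 2086)*(3108 + √(-13 + (18 + (-20 - 5*6)))) = 1365*(3108 + √(-13 + (18 + (-20 - 30)))) = 1365*(3108 + √(-13 + (18 - 50))) = 1365*(3108 + √(-13 - 32)) = 1365*(3108 + √(-45)) = 1365*(3108 + 3*I*√5) = 4242420 + 4095*I*√5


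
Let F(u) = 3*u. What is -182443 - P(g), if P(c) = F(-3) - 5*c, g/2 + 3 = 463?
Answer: -177834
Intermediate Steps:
g = 920 (g = -6 + 2*463 = -6 + 926 = 920)
P(c) = -9 - 5*c (P(c) = 3*(-3) - 5*c = -9 - 5*c)
-182443 - P(g) = -182443 - (-9 - 5*920) = -182443 - (-9 - 4600) = -182443 - 1*(-4609) = -182443 + 4609 = -177834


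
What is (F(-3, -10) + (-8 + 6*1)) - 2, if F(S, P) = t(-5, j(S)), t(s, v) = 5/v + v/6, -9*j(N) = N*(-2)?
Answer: -209/18 ≈ -11.611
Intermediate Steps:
j(N) = 2*N/9 (j(N) = -N*(-2)/9 = -(-2)*N/9 = 2*N/9)
t(s, v) = 5/v + v/6 (t(s, v) = 5/v + v*(1/6) = 5/v + v/6)
F(S, P) = S/27 + 45/(2*S) (F(S, P) = 5/((2*S/9)) + (2*S/9)/6 = 5*(9/(2*S)) + S/27 = 45/(2*S) + S/27 = S/27 + 45/(2*S))
(F(-3, -10) + (-8 + 6*1)) - 2 = (((1/27)*(-3) + (45/2)/(-3)) + (-8 + 6*1)) - 2 = ((-1/9 + (45/2)*(-1/3)) + (-8 + 6)) - 2 = ((-1/9 - 15/2) - 2) - 2 = (-137/18 - 2) - 2 = -173/18 - 2 = -209/18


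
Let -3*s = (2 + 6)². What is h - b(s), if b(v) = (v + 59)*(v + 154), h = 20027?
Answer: 135269/9 ≈ 15030.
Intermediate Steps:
s = -64/3 (s = -(2 + 6)²/3 = -⅓*8² = -⅓*64 = -64/3 ≈ -21.333)
b(v) = (59 + v)*(154 + v)
h - b(s) = 20027 - (9086 + (-64/3)² + 213*(-64/3)) = 20027 - (9086 + 4096/9 - 4544) = 20027 - 1*44974/9 = 20027 - 44974/9 = 135269/9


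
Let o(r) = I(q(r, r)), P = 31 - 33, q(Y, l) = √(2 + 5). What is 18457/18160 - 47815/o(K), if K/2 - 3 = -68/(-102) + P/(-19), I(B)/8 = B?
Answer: 18457/18160 - 47815*√7/56 ≈ -2258.0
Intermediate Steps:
q(Y, l) = √7
P = -2
I(B) = 8*B
K = 430/57 (K = 6 + 2*(-68/(-102) - 2/(-19)) = 6 + 2*(-68*(-1/102) - 2*(-1/19)) = 6 + 2*(⅔ + 2/19) = 6 + 2*(44/57) = 6 + 88/57 = 430/57 ≈ 7.5439)
o(r) = 8*√7
18457/18160 - 47815/o(K) = 18457/18160 - 47815*√7/56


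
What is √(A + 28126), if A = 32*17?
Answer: √28670 ≈ 169.32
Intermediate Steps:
A = 544
√(A + 28126) = √(544 + 28126) = √28670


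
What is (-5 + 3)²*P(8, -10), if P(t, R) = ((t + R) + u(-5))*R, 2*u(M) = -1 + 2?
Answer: 60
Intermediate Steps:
u(M) = ½ (u(M) = (-1 + 2)/2 = (½)*1 = ½)
P(t, R) = R*(½ + R + t) (P(t, R) = ((t + R) + ½)*R = ((R + t) + ½)*R = (½ + R + t)*R = R*(½ + R + t))
(-5 + 3)²*P(8, -10) = (-5 + 3)²*(-10*(½ - 10 + 8)) = (-2)²*(-10*(-3/2)) = 4*15 = 60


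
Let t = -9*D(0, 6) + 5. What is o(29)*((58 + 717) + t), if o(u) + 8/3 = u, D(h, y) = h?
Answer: 20540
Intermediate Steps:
t = 5 (t = -9*0 + 5 = 0 + 5 = 5)
o(u) = -8/3 + u
o(29)*((58 + 717) + t) = (-8/3 + 29)*((58 + 717) + 5) = 79*(775 + 5)/3 = (79/3)*780 = 20540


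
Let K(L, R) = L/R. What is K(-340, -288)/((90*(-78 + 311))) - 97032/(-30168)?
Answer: 406959331/126524592 ≈ 3.2164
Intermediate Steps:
K(-340, -288)/((90*(-78 + 311))) - 97032/(-30168) = (-340/(-288))/((90*(-78 + 311))) - 97032/(-30168) = (-340*(-1/288))/((90*233)) - 97032*(-1/30168) = (85/72)/20970 + 4043/1257 = (85/72)*(1/20970) + 4043/1257 = 17/301968 + 4043/1257 = 406959331/126524592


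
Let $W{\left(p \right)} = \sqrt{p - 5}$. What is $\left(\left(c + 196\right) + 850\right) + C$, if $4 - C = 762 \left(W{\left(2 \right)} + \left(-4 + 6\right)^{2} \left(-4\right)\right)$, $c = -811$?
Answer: $12431 - 762 i \sqrt{3} \approx 12431.0 - 1319.8 i$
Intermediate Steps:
$W{\left(p \right)} = \sqrt{-5 + p}$
$C = 12196 - 762 i \sqrt{3}$ ($C = 4 - 762 \left(\sqrt{-5 + 2} + \left(-4 + 6\right)^{2} \left(-4\right)\right) = 4 - 762 \left(\sqrt{-3} + 2^{2} \left(-4\right)\right) = 4 - 762 \left(i \sqrt{3} + 4 \left(-4\right)\right) = 4 - 762 \left(i \sqrt{3} - 16\right) = 4 - 762 \left(-16 + i \sqrt{3}\right) = 4 - \left(-12192 + 762 i \sqrt{3}\right) = 4 + \left(12192 - 762 i \sqrt{3}\right) = 12196 - 762 i \sqrt{3} \approx 12196.0 - 1319.8 i$)
$\left(\left(c + 196\right) + 850\right) + C = \left(\left(-811 + 196\right) + 850\right) + \left(12196 - 762 i \sqrt{3}\right) = \left(-615 + 850\right) + \left(12196 - 762 i \sqrt{3}\right) = 235 + \left(12196 - 762 i \sqrt{3}\right) = 12431 - 762 i \sqrt{3}$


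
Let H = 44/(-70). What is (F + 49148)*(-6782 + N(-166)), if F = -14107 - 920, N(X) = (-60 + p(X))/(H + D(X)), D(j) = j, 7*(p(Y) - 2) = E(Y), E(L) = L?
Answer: -337369374361/1458 ≈ -2.3139e+8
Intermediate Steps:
H = -22/35 (H = 44*(-1/70) = -22/35 ≈ -0.62857)
p(Y) = 2 + Y/7
N(X) = (-58 + X/7)/(-22/35 + X) (N(X) = (-60 + (2 + X/7))/(-22/35 + X) = (-58 + X/7)/(-22/35 + X))
F = -15027
(F + 49148)*(-6782 + N(-166)) = (-15027 + 49148)*(-6782 + 5*(-406 - 166)/(-22 + 35*(-166))) = 34121*(-6782 + 5*(-572)/(-22 - 5810)) = 34121*(-6782 + 5*(-572)/(-5832)) = 34121*(-6782 + 5*(-1/5832)*(-572)) = 34121*(-6782 + 715/1458) = 34121*(-9887441/1458) = -337369374361/1458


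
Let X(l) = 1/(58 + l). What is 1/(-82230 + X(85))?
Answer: -143/11758889 ≈ -1.2161e-5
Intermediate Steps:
1/(-82230 + X(85)) = 1/(-82230 + 1/(58 + 85)) = 1/(-82230 + 1/143) = 1/(-11758889/143) = -143/11758889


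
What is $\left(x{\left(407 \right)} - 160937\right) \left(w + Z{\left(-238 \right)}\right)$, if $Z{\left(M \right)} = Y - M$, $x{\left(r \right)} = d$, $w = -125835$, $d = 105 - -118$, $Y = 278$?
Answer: $20140517766$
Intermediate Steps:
$d = 223$ ($d = 105 + 118 = 223$)
$x{\left(r \right)} = 223$
$Z{\left(M \right)} = 278 - M$
$\left(x{\left(407 \right)} - 160937\right) \left(w + Z{\left(-238 \right)}\right) = \left(223 - 160937\right) \left(-125835 + \left(278 - -238\right)\right) = - 160714 \left(-125835 + \left(278 + 238\right)\right) = - 160714 \left(-125835 + 516\right) = \left(-160714\right) \left(-125319\right) = 20140517766$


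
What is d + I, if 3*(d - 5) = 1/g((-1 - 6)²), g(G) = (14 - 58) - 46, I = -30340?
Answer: -8190451/270 ≈ -30335.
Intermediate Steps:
g(G) = -90 (g(G) = -44 - 46 = -90)
d = 1349/270 (d = 5 + (⅓)/(-90) = 5 + (⅓)*(-1/90) = 5 - 1/270 = 1349/270 ≈ 4.9963)
d + I = 1349/270 - 30340 = -8190451/270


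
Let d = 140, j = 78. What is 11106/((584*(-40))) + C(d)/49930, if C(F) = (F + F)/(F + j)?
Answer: -3021984541/6356688160 ≈ -0.47540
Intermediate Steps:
C(F) = 2*F/(78 + F) (C(F) = (F + F)/(F + 78) = (2*F)/(78 + F) = 2*F/(78 + F))
11106/((584*(-40))) + C(d)/49930 = 11106/((584*(-40))) + (2*140/(78 + 140))/49930 = 11106/(-23360) + (2*140/218)*(1/49930) = 11106*(-1/23360) + (2*140*(1/218))*(1/49930) = -5553/11680 + (140/109)*(1/49930) = -5553/11680 + 14/544237 = -3021984541/6356688160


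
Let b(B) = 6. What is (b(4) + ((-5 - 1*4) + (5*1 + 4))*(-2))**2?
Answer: 36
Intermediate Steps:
(b(4) + ((-5 - 1*4) + (5*1 + 4))*(-2))**2 = (6 + ((-5 - 1*4) + (5*1 + 4))*(-2))**2 = (6 + ((-5 - 4) + (5 + 4))*(-2))**2 = (6 + (-9 + 9)*(-2))**2 = (6 + 0*(-2))**2 = (6 + 0)**2 = 6**2 = 36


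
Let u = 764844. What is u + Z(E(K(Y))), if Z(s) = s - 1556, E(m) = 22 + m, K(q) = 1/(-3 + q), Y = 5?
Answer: 1526621/2 ≈ 7.6331e+5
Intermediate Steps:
Z(s) = -1556 + s
u + Z(E(K(Y))) = 764844 + (-1556 + (22 + 1/(-3 + 5))) = 764844 + (-1556 + (22 + 1/2)) = 764844 + (-1556 + (22 + ½)) = 764844 + (-1556 + 45/2) = 764844 - 3067/2 = 1526621/2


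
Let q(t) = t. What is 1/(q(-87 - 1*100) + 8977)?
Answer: 1/8790 ≈ 0.00011377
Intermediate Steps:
1/(q(-87 - 1*100) + 8977) = 1/((-87 - 1*100) + 8977) = 1/((-87 - 100) + 8977) = 1/(-187 + 8977) = 1/8790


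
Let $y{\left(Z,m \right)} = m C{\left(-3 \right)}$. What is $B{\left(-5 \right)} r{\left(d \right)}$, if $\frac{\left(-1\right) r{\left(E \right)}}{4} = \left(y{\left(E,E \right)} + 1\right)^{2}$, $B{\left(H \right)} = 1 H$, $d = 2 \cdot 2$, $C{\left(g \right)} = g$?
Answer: $2420$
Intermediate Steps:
$d = 4$
$y{\left(Z,m \right)} = - 3 m$ ($y{\left(Z,m \right)} = m \left(-3\right) = - 3 m$)
$B{\left(H \right)} = H$
$r{\left(E \right)} = - 4 \left(1 - 3 E\right)^{2}$ ($r{\left(E \right)} = - 4 \left(- 3 E + 1\right)^{2} = - 4 \left(1 - 3 E\right)^{2}$)
$B{\left(-5 \right)} r{\left(d \right)} = - 5 \left(- 4 \left(-1 + 3 \cdot 4\right)^{2}\right) = - 5 \left(- 4 \left(-1 + 12\right)^{2}\right) = - 5 \left(- 4 \cdot 11^{2}\right) = - 5 \left(\left(-4\right) 121\right) = \left(-5\right) \left(-484\right) = 2420$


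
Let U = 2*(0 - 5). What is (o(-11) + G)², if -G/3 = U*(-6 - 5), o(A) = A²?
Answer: 43681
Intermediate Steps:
U = -10 (U = 2*(-5) = -10)
G = -330 (G = -(-30)*(-6 - 5) = -(-30)*(-11) = -3*110 = -330)
(o(-11) + G)² = ((-11)² - 330)² = (121 - 330)² = (-209)² = 43681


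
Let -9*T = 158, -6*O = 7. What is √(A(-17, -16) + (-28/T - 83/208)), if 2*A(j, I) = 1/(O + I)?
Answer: 23*√394880473/423124 ≈ 1.0802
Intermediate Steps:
O = -7/6 (O = -⅙*7 = -7/6 ≈ -1.1667)
T = -158/9 (T = -⅑*158 = -158/9 ≈ -17.556)
A(j, I) = 1/(2*(-7/6 + I))
√(A(-17, -16) + (-28/T - 83/208)) = √(3/(-7 + 6*(-16)) + (-28/(-158/9) - 83/208)) = √(3/(-7 - 96) + (-28*(-9/158) - 83*1/208)) = √(3/(-103) + (126/79 - 83/208)) = √(3*(-1/103) + 19651/16432) = √(-3/103 + 19651/16432) = √(1974757/1692496) = 23*√394880473/423124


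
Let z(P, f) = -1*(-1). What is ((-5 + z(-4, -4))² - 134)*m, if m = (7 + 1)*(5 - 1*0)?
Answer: -4720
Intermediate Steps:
m = 40 (m = 8*(5 + 0) = 8*5 = 40)
z(P, f) = 1
((-5 + z(-4, -4))² - 134)*m = ((-5 + 1)² - 134)*40 = ((-4)² - 134)*40 = (16 - 134)*40 = -118*40 = -4720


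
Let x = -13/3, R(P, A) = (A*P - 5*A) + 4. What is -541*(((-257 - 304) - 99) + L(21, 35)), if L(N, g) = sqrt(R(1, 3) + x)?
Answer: 357060 - 541*I*sqrt(111)/3 ≈ 3.5706e+5 - 1899.9*I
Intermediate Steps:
R(P, A) = 4 - 5*A + A*P (R(P, A) = (-5*A + A*P) + 4 = 4 - 5*A + A*P)
x = -13/3 (x = -13*1/3 = -13/3 ≈ -4.3333)
L(N, g) = I*sqrt(111)/3 (L(N, g) = sqrt((4 - 5*3 + 3*1) - 13/3) = sqrt((4 - 15 + 3) - 13/3) = sqrt(-8 - 13/3) = sqrt(-37/3) = I*sqrt(111)/3)
-541*(((-257 - 304) - 99) + L(21, 35)) = -541*(((-257 - 304) - 99) + I*sqrt(111)/3) = -541*((-561 - 99) + I*sqrt(111)/3) = -541*(-660 + I*sqrt(111)/3) = 357060 - 541*I*sqrt(111)/3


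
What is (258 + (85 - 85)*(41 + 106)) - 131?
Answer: 127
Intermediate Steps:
(258 + (85 - 85)*(41 + 106)) - 131 = (258 + 0*147) - 131 = (258 + 0) - 131 = 258 - 131 = 127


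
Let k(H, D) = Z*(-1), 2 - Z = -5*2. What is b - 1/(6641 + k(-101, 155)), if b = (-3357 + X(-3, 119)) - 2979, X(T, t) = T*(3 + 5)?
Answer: -42160441/6629 ≈ -6360.0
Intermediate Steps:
Z = 12 (Z = 2 - (-5)*2 = 2 - 1*(-10) = 2 + 10 = 12)
k(H, D) = -12 (k(H, D) = 12*(-1) = -12)
X(T, t) = 8*T (X(T, t) = T*8 = 8*T)
b = -6360 (b = (-3357 + 8*(-3)) - 2979 = (-3357 - 24) - 2979 = -3381 - 2979 = -6360)
b - 1/(6641 + k(-101, 155)) = -6360 - 1/(6641 - 12) = -6360 - 1/6629 = -42160441/6629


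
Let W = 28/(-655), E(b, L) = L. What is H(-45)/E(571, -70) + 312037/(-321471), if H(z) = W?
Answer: -1021278233/1052817525 ≈ -0.97004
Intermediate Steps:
W = -28/655 (W = 28*(-1/655) = -28/655 ≈ -0.042748)
H(z) = -28/655
H(-45)/E(571, -70) + 312037/(-321471) = -28/655/(-70) + 312037/(-321471) = -28/655*(-1/70) + 312037*(-1/321471) = 2/3275 - 312037/321471 = -1021278233/1052817525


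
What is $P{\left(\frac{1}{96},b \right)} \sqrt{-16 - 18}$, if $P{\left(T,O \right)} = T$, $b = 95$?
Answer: $\frac{i \sqrt{34}}{96} \approx 0.060739 i$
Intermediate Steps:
$P{\left(\frac{1}{96},b \right)} \sqrt{-16 - 18} = \frac{\sqrt{-16 - 18}}{96} = \frac{\sqrt{-34}}{96} = \frac{i \sqrt{34}}{96}$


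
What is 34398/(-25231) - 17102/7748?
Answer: -349008133/97744894 ≈ -3.5706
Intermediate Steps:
34398/(-25231) - 17102/7748 = 34398*(-1/25231) - 17102*1/7748 = -34398/25231 - 8551/3874 = -349008133/97744894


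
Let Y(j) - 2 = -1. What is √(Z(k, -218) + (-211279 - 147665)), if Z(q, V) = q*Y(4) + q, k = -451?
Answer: I*√359846 ≈ 599.87*I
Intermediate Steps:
Y(j) = 1 (Y(j) = 2 - 1 = 1)
Z(q, V) = 2*q (Z(q, V) = q*1 + q = q + q = 2*q)
√(Z(k, -218) + (-211279 - 147665)) = √(2*(-451) + (-211279 - 147665)) = √(-902 - 358944) = √(-359846) = I*√359846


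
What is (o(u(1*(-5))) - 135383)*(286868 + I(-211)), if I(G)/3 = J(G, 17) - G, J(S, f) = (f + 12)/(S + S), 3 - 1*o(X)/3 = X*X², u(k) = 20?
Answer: -9668051970145/211 ≈ -4.5820e+10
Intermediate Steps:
o(X) = 9 - 3*X³ (o(X) = 9 - 3*X*X² = 9 - 3*X³)
J(S, f) = (12 + f)/(2*S) (J(S, f) = (12 + f)/((2*S)) = (12 + f)*(1/(2*S)) = (12 + f)/(2*S))
I(G) = -3*G + 87/(2*G) (I(G) = 3*((12 + 17)/(2*G) - G) = 3*((½)*29/G - G) = 3*(29/(2*G) - G) = 3*(-G + 29/(2*G)) = -3*G + 87/(2*G))
(o(u(1*(-5))) - 135383)*(286868 + I(-211)) = ((9 - 3*20³) - 135383)*(286868 + (-3*(-211) + (87/2)/(-211))) = ((9 - 3*8000) - 135383)*(286868 + (633 + (87/2)*(-1/211))) = ((9 - 24000) - 135383)*(286868 + (633 - 87/422)) = (-23991 - 135383)*(286868 + 267039/422) = -159374*121325335/422 = -9668051970145/211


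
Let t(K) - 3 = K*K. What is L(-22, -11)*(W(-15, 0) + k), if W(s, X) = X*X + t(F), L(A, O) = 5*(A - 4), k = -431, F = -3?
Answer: 54470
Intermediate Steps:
t(K) = 3 + K**2 (t(K) = 3 + K*K = 3 + K**2)
L(A, O) = -20 + 5*A (L(A, O) = 5*(-4 + A) = -20 + 5*A)
W(s, X) = 12 + X**2 (W(s, X) = X*X + (3 + (-3)**2) = X**2 + (3 + 9) = X**2 + 12 = 12 + X**2)
L(-22, -11)*(W(-15, 0) + k) = (-20 + 5*(-22))*((12 + 0**2) - 431) = (-20 - 110)*((12 + 0) - 431) = -130*(12 - 431) = -130*(-419) = 54470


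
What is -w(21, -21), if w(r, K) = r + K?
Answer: 0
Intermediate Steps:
w(r, K) = K + r
-w(21, -21) = -(-21 + 21) = -1*0 = 0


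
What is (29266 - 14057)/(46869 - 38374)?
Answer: 15209/8495 ≈ 1.7903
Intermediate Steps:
(29266 - 14057)/(46869 - 38374) = 15209/8495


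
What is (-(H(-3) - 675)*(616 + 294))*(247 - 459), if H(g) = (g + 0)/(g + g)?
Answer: -130124540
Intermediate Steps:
H(g) = ½ (H(g) = g/((2*g)) = g*(1/(2*g)) = ½)
(-(H(-3) - 675)*(616 + 294))*(247 - 459) = (-(½ - 675)*(616 + 294))*(247 - 459) = -(-1349)*910/2*(-212) = -1*(-613795)*(-212) = 613795*(-212) = -130124540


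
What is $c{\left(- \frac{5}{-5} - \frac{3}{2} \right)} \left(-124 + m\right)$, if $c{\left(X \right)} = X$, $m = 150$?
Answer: $-13$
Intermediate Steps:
$c{\left(- \frac{5}{-5} - \frac{3}{2} \right)} \left(-124 + m\right) = \left(- \frac{5}{-5} - \frac{3}{2}\right) \left(-124 + 150\right) = \left(\left(-5\right) \left(- \frac{1}{5}\right) - \frac{3}{2}\right) 26 = \left(1 - \frac{3}{2}\right) 26 = \left(- \frac{1}{2}\right) 26 = -13$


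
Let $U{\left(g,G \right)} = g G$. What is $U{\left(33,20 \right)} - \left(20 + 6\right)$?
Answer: $634$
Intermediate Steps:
$U{\left(g,G \right)} = G g$
$U{\left(33,20 \right)} - \left(20 + 6\right) = 20 \cdot 33 - \left(20 + 6\right) = 660 - 26 = 634$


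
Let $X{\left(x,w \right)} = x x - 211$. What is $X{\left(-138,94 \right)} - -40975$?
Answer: $59808$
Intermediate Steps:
$X{\left(x,w \right)} = -211 + x^{2}$ ($X{\left(x,w \right)} = x^{2} - 211 = -211 + x^{2}$)
$X{\left(-138,94 \right)} - -40975 = \left(-211 + \left(-138\right)^{2}\right) - -40975 = \left(-211 + 19044\right) + 40975 = 18833 + 40975 = 59808$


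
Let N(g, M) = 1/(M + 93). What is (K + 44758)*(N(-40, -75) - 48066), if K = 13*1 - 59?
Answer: -2149124508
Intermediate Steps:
N(g, M) = 1/(93 + M)
K = -46 (K = 13 - 59 = -46)
(K + 44758)*(N(-40, -75) - 48066) = (-46 + 44758)*(1/(93 - 75) - 48066) = 44712*(1/18 - 48066) = 44712*(-865187/18) = -2149124508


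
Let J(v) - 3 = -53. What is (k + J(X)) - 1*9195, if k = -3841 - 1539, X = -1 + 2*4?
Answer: -14625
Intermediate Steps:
X = 7 (X = -1 + 8 = 7)
J(v) = -50 (J(v) = 3 - 53 = -50)
k = -5380
(k + J(X)) - 1*9195 = (-5380 - 50) - 1*9195 = -5430 - 9195 = -14625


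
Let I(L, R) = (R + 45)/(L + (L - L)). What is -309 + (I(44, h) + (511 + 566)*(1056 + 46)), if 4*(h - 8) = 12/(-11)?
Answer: 143572090/121 ≈ 1.1865e+6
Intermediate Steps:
h = 85/11 (h = 8 + (12/(-11))/4 = 8 + (12*(-1/11))/4 = 8 + (¼)*(-12/11) = 8 - 3/11 = 85/11 ≈ 7.7273)
I(L, R) = (45 + R)/L (I(L, R) = (45 + R)/(L + 0) = (45 + R)/L)
-309 + (I(44, h) + (511 + 566)*(1056 + 46)) = -309 + ((45 + 85/11)/44 + (511 + 566)*(1056 + 46)) = -309 + ((1/44)*(580/11) + 1077*1102) = -309 + (145/121 + 1186854) = -309 + 143609479/121 = 143572090/121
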